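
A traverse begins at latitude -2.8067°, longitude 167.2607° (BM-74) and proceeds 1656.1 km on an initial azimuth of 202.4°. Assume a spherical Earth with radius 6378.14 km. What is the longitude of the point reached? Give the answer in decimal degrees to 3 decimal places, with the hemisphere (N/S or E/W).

161.403°E

δ = d/R = 1656.1/6378.14 = 0.259653 rad
φ₂ = arcsin(sin φ₁ cos δ + cos φ₁ sin δ cos θ)
   = arcsin(-0.04897·0.96648 + 0.99880·0.25674·-0.92455) = -16.52375°
λ₂ = λ₁ + atan2(sin θ sin δ cos φ₁, cos δ − sin φ₁ sin φ₂) = 161.40333°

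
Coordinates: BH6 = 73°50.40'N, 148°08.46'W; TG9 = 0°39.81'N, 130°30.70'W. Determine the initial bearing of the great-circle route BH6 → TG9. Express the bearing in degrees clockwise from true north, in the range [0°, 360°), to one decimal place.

BH6: φ = +73.84000°, λ = -148.14100°
TG9: φ = +0.66350°, λ = -130.51167°
Δλ = 17.6293°
y = sin Δλ · cos φ₂ = 0.302838
x = cos φ₁ sin φ₂ − sin φ₁ cos φ₂ cos Δλ = -0.912095
θ = atan2(y, x) = 161.6326° → 161.6326° (mod 360°)

161.6°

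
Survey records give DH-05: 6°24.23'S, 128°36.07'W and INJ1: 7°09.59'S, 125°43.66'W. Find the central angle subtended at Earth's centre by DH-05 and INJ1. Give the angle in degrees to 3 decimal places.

2.952°

DH-05: φ = -6.40383°, λ = -128.60117°
INJ1: φ = -7.15983°, λ = -125.72767°
Δφ = -0.7560°,  Δλ = 2.8735°
a = sin²(Δφ/2) + cos φ₁ cos φ₂ sin²(Δλ/2) = 0.000663
c = 2·arcsin(√a) = 0.051519 rad = 2.9518°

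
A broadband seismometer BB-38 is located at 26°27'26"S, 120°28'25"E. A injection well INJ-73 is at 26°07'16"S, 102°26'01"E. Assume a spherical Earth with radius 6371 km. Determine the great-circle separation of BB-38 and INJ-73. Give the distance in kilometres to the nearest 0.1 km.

1797.4 km

BB-38: φ = -26.45722°, λ = +120.47361°
INJ-73: φ = -26.12111°, λ = +102.43361°
Δφ = 0.3361°,  Δλ = -18.0400°
a = sin²(Δφ/2) + cos φ₁ cos φ₂ sin²(Δλ/2) = 0.019767
c = 2·arcsin(√a) = 0.282122 rad = 16.1644°
d = R·c = 6371 × 0.282122 = 1797.4 km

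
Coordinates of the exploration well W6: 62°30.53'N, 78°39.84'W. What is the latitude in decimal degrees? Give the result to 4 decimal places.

62.5088°N

62° + 30.53′/60 = 62 + 0.50883 = 62.5088°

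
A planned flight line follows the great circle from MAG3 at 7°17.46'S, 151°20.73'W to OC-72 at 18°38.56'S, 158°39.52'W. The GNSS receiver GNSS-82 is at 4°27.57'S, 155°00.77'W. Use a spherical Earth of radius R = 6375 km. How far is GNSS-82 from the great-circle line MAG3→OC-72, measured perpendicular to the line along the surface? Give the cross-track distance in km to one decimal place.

510.7 km

MAG3: φ = -7.29100°, λ = -151.34550°
OC-72: φ = -18.64267°, λ = -158.65867°
GNSS-82: φ = -4.45950°, λ = -155.01283°
δ₁₃ = central angle MAG3→GNSS-82 = 0.080594 rad  (haversine)
θ₁₃ = bearing MAG3→GNSS-82 = 307.617°,  θ₁₂ = bearing MAG3→OC-72 = 211.373°
dₓₜ = R·arcsin(sin δ₁₃ · sin(θ₁₃ − θ₁₂)) = 6375·arcsin(0.08051·sin(96.244°)) = 510.730 km
|dₓₜ| = 510.730 km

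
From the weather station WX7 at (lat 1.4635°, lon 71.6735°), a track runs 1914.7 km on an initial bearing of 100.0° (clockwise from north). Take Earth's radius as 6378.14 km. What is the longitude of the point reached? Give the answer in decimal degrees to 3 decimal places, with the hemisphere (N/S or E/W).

δ = d/R = 1914.7/6378.14 = 0.300197 rad
φ₂ = arcsin(sin φ₁ cos δ + cos φ₁ sin δ cos θ)
   = arcsin(0.02554·0.95528 + 0.99967·0.29571·-0.17365) = -1.54343°
λ₂ = λ₁ + atan2(sin θ sin δ cos φ₁, cos δ − sin φ₁ sin φ₂) = 88.61061°

88.611°E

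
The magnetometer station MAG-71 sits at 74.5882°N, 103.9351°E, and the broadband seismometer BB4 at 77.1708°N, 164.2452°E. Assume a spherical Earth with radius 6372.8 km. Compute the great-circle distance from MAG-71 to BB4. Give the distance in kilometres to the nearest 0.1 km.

Δφ = 2.5826°,  Δλ = 60.3101°
a = sin²(Δφ/2) + cos φ₁ cos φ₂ sin²(Δλ/2) = 0.015399
c = 2·arcsin(√a) = 0.248825 rad = 14.2566°
d = R·c = 6372.8 × 0.248825 = 1585.7 km

1585.7 km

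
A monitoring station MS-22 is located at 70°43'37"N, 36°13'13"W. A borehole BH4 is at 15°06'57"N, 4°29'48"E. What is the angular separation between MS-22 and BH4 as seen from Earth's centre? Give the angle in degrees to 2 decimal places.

60.81°

MS-22: φ = +70.72694°, λ = -36.22028°
BH4: φ = +15.11583°, λ = +4.49667°
Δφ = -55.6111°,  Δλ = 40.7169°
a = sin²(Δφ/2) + cos φ₁ cos φ₂ sin²(Δλ/2) = 0.256163
c = 2·arcsin(√a) = 1.061372 rad = 60.8121°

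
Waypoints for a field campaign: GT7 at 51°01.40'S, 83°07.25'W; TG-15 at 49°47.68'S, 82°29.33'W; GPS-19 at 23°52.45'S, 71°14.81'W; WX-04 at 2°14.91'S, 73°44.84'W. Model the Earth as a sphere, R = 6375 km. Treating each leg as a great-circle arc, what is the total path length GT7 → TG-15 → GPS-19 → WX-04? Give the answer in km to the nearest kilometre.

5610 km

GT7: φ = -51.02333°, λ = -83.12083°
TG-15: φ = -49.79467°, λ = -82.48883°
GPS-19: φ = -23.87417°, λ = -71.24683°
WX-04: φ = -2.24850°, λ = -73.74733°
GT7→TG-15: c = 0.022567 rad, d = 143.86 km
TG-15→GPS-19: c = 0.477655 rad, d = 3045.05 km
GPS-19→WX-04: c = 0.379793 rad, d = 2421.18 km
Total = 143.86 + 3045.05 + 2421.18 = 5610.10 km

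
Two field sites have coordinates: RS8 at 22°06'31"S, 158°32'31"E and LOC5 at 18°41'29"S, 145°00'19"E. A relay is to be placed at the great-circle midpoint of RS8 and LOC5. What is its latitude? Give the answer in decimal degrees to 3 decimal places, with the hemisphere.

20.531°S

RS8: φ = -22.10861°, λ = +158.54194°
LOC5: φ = -18.69139°, λ = +145.00528°
Bx = cos φ₂ cos Δλ = 0.920944,  By = cos φ₂ sin Δλ = -0.221723
φₘ = atan2(sin φ₁ + sin φ₂, √((cos φ₁ + Bx)² + By²)) = -20.53124°
λₘ = λ₁ + atan2(By, cos φ₁ + Bx) = 151.69817°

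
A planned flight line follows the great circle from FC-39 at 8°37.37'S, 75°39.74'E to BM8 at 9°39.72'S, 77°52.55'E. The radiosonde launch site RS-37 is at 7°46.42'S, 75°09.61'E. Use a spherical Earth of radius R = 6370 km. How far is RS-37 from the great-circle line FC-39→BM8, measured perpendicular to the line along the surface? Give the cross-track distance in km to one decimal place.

61.2 km

FC-39: φ = -8.62283°, λ = +75.66233°
BM8: φ = -9.66200°, λ = +77.87583°
RS-37: φ = -7.77367°, λ = +75.16017°
δ₁₃ = central angle FC-39→RS-37 = 0.017173 rad  (haversine)
θ₁₃ = bearing FC-39→RS-37 = 329.622°,  θ₁₂ = bearing FC-39→BM8 = 115.604°
dₓₜ = R·arcsin(sin δ₁₃ · sin(θ₁₃ − θ₁₂)) = 6370·arcsin(0.01717·sin(214.018°)) = -61.197 km
|dₓₜ| = 61.197 km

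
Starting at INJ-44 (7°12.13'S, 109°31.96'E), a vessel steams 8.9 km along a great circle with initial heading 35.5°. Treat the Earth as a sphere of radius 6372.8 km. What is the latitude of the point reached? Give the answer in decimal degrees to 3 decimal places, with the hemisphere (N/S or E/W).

INJ-44: φ = -7.20217°, λ = +109.53267°
δ = d/R = 8.9/6372.8 = 0.001397 rad
φ₂ = arcsin(sin φ₁ cos δ + cos φ₁ sin δ cos θ)
   = arcsin(-0.12537·1.00000 + 0.99211·0.00140·0.81412) = -7.13702°
λ₂ = λ₁ + atan2(sin θ sin δ cos φ₁, cos δ − sin φ₁ sin φ₂) = 109.57950°

7.137°S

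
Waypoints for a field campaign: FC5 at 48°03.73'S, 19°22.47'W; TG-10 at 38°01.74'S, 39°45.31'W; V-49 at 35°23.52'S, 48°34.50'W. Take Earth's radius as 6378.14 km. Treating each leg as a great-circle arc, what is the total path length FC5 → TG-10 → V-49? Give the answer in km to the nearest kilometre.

2829 km

FC5: φ = -48.06217°, λ = -19.37450°
TG-10: φ = -38.02900°, λ = -39.75517°
V-49: φ = -35.39200°, λ = -48.57500°
FC5→TG-10: c = 0.311901 rad, d = 1989.35 km
TG-10→V-49: c = 0.131640 rad, d = 839.62 km
Total = 1989.35 + 839.62 = 2828.97 km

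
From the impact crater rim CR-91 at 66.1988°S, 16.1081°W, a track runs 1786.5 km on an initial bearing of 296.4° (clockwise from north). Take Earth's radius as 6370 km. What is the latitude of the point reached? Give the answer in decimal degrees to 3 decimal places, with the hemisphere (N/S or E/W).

δ = d/R = 1786.5/6370 = 0.280455 rad
φ₂ = arcsin(sin φ₁ cos δ + cos φ₁ sin δ cos θ)
   = arcsin(-0.91495·0.96093 + 0.40356·0.27679·0.44464) = -56.05112°
λ₂ = λ₁ + atan2(sin θ sin δ cos φ₁, cos δ − sin φ₁ sin φ₂) = -42.46447°

56.051°S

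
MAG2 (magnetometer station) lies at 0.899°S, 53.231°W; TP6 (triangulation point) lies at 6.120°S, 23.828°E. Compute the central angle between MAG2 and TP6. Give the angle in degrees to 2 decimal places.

Δφ = -5.2210°,  Δλ = 77.0590°
a = sin²(Δφ/2) + cos φ₁ cos φ₂ sin²(Δλ/2) = 0.387842
c = 2·arcsin(√a) = 1.344555 rad = 77.0373°

77.04°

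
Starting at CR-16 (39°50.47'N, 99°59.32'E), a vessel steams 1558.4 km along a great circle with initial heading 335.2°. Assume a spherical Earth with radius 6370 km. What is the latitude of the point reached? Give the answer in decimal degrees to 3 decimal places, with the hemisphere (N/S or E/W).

CR-16: φ = +39.84117°, λ = +99.98867°
δ = d/R = 1558.4/6370 = 0.244647 rad
φ₂ = arcsin(sin φ₁ cos δ + cos φ₁ sin δ cos θ)
   = arcsin(0.64066·0.97022 + 0.76782·0.24221·0.90778) = 52.22389°
λ₂ = λ₁ + atan2(sin θ sin δ cos φ₁, cos δ − sin φ₁ sin φ₂) = 90.44195°

52.224°N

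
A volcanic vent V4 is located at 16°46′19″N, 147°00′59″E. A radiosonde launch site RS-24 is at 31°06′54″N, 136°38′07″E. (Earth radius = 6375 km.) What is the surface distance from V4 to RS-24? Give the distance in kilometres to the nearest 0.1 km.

1910.9 km

V4: φ = +16.77194°, λ = +147.01639°
RS-24: φ = +31.11500°, λ = +136.63528°
Δφ = 14.3431°,  Δλ = -10.3811°
a = sin²(Δφ/2) + cos φ₁ cos φ₂ sin²(Δλ/2) = 0.022294
c = 2·arcsin(√a) = 0.299745 rad = 17.1741°
d = R·c = 6375 × 0.299745 = 1910.9 km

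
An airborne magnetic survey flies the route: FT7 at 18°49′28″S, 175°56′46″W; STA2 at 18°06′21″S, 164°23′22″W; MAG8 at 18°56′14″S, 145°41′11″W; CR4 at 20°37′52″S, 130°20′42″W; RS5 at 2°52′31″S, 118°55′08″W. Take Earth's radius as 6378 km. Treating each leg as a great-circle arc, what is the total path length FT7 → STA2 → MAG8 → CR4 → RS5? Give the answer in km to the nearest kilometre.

FT7: φ = -18.82444°, λ = -175.94611°
STA2: φ = -18.10583°, λ = -164.38944°
MAG8: φ = -18.93722°, λ = -145.68639°
CR4: φ = -20.63111°, λ = -130.34500°
RS5: φ = -2.87528°, λ = -118.91889°
FT7→STA2: c = 0.191694 rad, d = 1222.62 km
STA2→MAG8: c = 0.309719 rad, d = 1975.39 km
MAG8→CR4: c = 0.253583 rad, d = 1617.35 km
CR4→RS5: c = 0.365794 rad, d = 2333.03 km
Total = 1222.62 + 1975.39 + 1617.35 + 2333.03 = 7148.39 km

7148 km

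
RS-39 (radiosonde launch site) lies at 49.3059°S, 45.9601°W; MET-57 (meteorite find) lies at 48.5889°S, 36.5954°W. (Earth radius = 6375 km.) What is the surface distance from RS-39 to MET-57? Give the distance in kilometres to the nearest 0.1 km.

688.5 km

Δφ = 0.7170°,  Δλ = 9.3647°
a = sin²(Δφ/2) + cos φ₁ cos φ₂ sin²(Δλ/2) = 0.002913
c = 2·arcsin(√a) = 0.107999 rad = 6.1879°
d = R·c = 6375 × 0.107999 = 688.5 km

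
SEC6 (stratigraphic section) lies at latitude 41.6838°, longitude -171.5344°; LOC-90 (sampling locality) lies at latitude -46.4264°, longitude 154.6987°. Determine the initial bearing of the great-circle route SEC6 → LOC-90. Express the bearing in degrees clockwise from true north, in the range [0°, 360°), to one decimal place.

Δλ = -33.7669°
y = sin Δλ · cos φ₂ = -0.383116
x = cos φ₁ sin φ₂ − sin φ₁ cos φ₂ cos Δλ = -0.922129
θ = atan2(y, x) = -157.4386° → 202.5614° (mod 360°)

202.6°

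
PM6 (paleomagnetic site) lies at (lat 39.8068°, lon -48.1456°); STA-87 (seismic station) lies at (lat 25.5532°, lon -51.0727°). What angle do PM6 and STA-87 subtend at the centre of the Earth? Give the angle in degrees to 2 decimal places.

14.46°

Δφ = -14.2536°,  Δλ = -2.9271°
a = sin²(Δφ/2) + cos φ₁ cos φ₂ sin²(Δλ/2) = 0.015844
c = 2·arcsin(√a) = 0.252419 rad = 14.4625°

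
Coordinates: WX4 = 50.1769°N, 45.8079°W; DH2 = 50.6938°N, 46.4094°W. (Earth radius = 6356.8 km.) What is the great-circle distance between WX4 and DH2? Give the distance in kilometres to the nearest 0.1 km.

71.4 km

Δφ = 0.5169°,  Δλ = -0.6015°
a = sin²(Δφ/2) + cos φ₁ cos φ₂ sin²(Δλ/2) = 0.000032
c = 2·arcsin(√a) = 0.011229 rad = 0.6434°
d = R·c = 6356.8 × 0.011229 = 71.4 km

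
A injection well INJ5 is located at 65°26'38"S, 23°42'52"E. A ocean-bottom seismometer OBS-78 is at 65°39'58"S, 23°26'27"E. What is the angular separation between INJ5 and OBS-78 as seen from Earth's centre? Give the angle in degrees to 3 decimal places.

INJ5: φ = -65.44389°, λ = +23.71444°
OBS-78: φ = -65.66611°, λ = +23.44083°
Δφ = -0.2222°,  Δλ = -0.2736°
a = sin²(Δφ/2) + cos φ₁ cos φ₂ sin²(Δλ/2) = 0.000005
c = 2·arcsin(√a) = 0.004353 rad = 0.2494°

0.249°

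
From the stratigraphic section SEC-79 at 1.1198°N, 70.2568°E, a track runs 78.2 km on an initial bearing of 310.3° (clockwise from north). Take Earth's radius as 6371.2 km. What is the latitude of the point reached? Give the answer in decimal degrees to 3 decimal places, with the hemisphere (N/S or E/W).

δ = d/R = 78.2/6371.2 = 0.012274 rad
φ₂ = arcsin(sin φ₁ cos δ + cos φ₁ sin δ cos θ)
   = arcsin(0.01954·0.99992 + 0.99981·0.01227·0.64679) = 1.57460°
λ₂ = λ₁ + atan2(sin θ sin δ cos φ₁, cos δ − sin φ₁ sin φ₂) = 69.72026°

1.575°N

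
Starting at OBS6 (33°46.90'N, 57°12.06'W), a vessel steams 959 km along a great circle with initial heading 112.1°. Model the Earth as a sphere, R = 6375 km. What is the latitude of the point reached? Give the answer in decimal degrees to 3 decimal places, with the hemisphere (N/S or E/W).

30.191°N

OBS6: φ = +33.78167°, λ = -57.20100°
δ = d/R = 959/6375 = 0.150431 rad
φ₂ = arcsin(sin φ₁ cos δ + cos φ₁ sin δ cos θ)
   = arcsin(0.55603·0.98871 + 0.83116·0.14986·-0.37622) = 30.19119°
λ₂ = λ₁ + atan2(sin θ sin δ cos φ₁, cos δ − sin φ₁ sin φ₂) = -47.95666°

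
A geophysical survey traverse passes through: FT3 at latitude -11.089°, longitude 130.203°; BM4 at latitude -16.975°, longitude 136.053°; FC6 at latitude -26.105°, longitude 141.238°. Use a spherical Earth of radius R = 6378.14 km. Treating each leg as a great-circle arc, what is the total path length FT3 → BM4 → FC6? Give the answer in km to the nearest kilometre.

FT3→BM4: c = 0.142670 rad, d = 909.97 km
BM4→FC6: c = 0.180152 rad, d = 1149.03 km
Total = 909.97 + 1149.03 = 2059.00 km

2059 km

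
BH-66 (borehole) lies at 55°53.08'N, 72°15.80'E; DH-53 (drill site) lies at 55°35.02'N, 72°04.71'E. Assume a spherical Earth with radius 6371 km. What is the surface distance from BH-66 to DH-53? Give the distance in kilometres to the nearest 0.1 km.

BH-66: φ = +55.88467°, λ = +72.26333°
DH-53: φ = +55.58367°, λ = +72.07850°
Δφ = -0.3010°,  Δλ = -0.1848°
a = sin²(Δφ/2) + cos φ₁ cos φ₂ sin²(Δλ/2) = 0.000008
c = 2·arcsin(√a) = 0.005559 rad = 0.3185°
d = R·c = 6371 × 0.005559 = 35.4 km

35.4 km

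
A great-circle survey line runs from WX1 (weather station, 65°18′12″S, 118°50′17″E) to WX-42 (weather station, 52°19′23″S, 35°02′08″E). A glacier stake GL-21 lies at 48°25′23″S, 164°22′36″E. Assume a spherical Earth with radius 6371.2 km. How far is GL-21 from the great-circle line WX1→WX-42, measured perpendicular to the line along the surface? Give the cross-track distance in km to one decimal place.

WX1: φ = -65.30333°, λ = +118.83806°
WX-42: φ = -52.32306°, λ = +35.03556°
GL-21: φ = -48.42306°, λ = +164.37667°
δ₁₃ = central angle WX1→GL-21 = 0.507729 rad  (haversine)
θ₁₃ = bearing WX1→GL-21 = 76.954°,  θ₁₂ = bearing WX1→WX-42 = 245.984°
dₓₜ = R·arcsin(sin δ₁₃ · sin(θ₁₃ − θ₁₂)) = 6371.2·arcsin(0.48619·sin(-169.031°)) = -590.281 km
|dₓₜ| = 590.281 km

590.3 km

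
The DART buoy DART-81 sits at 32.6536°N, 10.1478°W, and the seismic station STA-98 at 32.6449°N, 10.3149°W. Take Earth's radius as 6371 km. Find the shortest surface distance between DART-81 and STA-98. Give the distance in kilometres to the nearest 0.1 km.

Δφ = -0.0087°,  Δλ = -0.1671°
a = sin²(Δφ/2) + cos φ₁ cos φ₂ sin²(Δλ/2) = 0.000002
c = 2·arcsin(√a) = 0.002460 rad = 0.1410°
d = R·c = 6371 × 0.002460 = 15.7 km

15.7 km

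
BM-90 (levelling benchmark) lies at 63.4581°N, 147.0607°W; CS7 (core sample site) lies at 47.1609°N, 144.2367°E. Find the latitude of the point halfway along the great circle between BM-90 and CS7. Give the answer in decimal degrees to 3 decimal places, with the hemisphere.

60.009°N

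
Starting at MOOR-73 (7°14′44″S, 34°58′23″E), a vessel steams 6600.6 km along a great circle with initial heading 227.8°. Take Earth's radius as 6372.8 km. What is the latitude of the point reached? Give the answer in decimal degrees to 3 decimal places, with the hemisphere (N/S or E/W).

39.608°S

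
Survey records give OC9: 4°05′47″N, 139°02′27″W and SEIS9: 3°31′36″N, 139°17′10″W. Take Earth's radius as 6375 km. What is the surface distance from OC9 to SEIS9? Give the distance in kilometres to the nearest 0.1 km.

69.0 km

OC9: φ = +4.09639°, λ = -139.04083°
SEIS9: φ = +3.52667°, λ = -139.28611°
Δφ = -0.5697°,  Δλ = -0.2453°
a = sin²(Δφ/2) + cos φ₁ cos φ₂ sin²(Δλ/2) = 0.000029
c = 2·arcsin(√a) = 0.010822 rad = 0.6201°
d = R·c = 6375 × 0.010822 = 69.0 km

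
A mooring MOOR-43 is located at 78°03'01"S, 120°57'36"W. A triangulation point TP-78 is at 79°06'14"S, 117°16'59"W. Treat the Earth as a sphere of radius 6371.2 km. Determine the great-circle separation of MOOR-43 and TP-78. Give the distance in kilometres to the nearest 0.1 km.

MOOR-43: φ = -78.05028°, λ = -120.96000°
TP-78: φ = -79.10389°, λ = -117.28306°
Δφ = -1.0536°,  Δλ = 3.6769°
a = sin²(Δφ/2) + cos φ₁ cos φ₂ sin²(Δλ/2) = 0.000125
c = 2·arcsin(√a) = 0.022345 rad = 1.2803°
d = R·c = 6371.2 × 0.022345 = 142.4 km

142.4 km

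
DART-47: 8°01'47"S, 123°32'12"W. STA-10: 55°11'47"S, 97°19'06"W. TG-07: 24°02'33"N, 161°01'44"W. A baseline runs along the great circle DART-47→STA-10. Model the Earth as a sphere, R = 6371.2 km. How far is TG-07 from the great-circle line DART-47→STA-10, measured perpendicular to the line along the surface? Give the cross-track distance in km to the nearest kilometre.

2372 km

DART-47: φ = -8.02972°, λ = -123.53667°
STA-10: φ = -55.19639°, λ = -97.31833°
TG-07: φ = +24.04250°, λ = -161.02889°
δ₁₃ = central angle DART-47→TG-07 = 0.849198 rad  (haversine)
θ₁₃ = bearing DART-47→TG-07 = 312.235°,  θ₁₂ = bearing DART-47→STA-10 = 161.219°
dₓₜ = R·arcsin(sin δ₁₃ · sin(θ₁₃ − θ₁₂)) = 6371.2·arcsin(0.75075·sin(151.016°)) = 2372.204 km
|dₓₜ| = 2372.204 km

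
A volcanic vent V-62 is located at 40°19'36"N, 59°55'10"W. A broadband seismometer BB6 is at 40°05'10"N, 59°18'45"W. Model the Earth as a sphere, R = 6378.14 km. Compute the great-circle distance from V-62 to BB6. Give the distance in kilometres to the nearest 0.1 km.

V-62: φ = +40.32667°, λ = -59.91944°
BB6: φ = +40.08611°, λ = -59.31250°
Δφ = -0.2406°,  Δλ = 0.6069°
a = sin²(Δφ/2) + cos φ₁ cos φ₂ sin²(Δλ/2) = 0.000021
c = 2·arcsin(√a) = 0.009115 rad = 0.5222°
d = R·c = 6378.14 × 0.009115 = 58.1 km

58.1 km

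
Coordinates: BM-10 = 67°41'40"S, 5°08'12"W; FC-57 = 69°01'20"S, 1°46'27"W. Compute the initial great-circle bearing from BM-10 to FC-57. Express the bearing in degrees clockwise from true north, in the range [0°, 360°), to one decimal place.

BM-10: φ = -67.69444°, λ = -5.13667°
FC-57: φ = -69.02222°, λ = -1.77417°
Δλ = 3.3625°
y = sin Δλ · cos φ₂ = 0.020998
x = cos φ₁ sin φ₂ − sin φ₁ cos φ₂ cos Δλ = -0.023742
θ = atan2(y, x) = 138.5098° → 138.5098° (mod 360°)

138.5°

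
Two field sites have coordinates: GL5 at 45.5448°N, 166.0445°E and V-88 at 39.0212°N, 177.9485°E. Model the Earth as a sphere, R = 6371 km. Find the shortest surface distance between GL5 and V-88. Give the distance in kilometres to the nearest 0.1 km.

Δφ = -6.5236°,  Δλ = 11.9040°
a = sin²(Δφ/2) + cos φ₁ cos φ₂ sin²(Δλ/2) = 0.009088
c = 2·arcsin(√a) = 0.190953 rad = 10.9408°
d = R·c = 6371 × 0.190953 = 1216.6 km

1216.6 km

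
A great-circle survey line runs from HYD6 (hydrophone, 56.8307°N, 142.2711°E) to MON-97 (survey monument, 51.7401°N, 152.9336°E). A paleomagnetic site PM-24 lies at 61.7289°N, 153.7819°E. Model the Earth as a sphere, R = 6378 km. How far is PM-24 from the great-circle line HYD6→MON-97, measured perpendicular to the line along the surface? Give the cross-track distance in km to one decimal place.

835.5 km

δ₁₃ = central angle HYD6→PM-24 = 0.133245 rad  (haversine)
θ₁₃ = bearing HYD6→PM-24 = 45.353°,  θ₁₂ = bearing HYD6→MON-97 = 124.851°
dₓₜ = R·arcsin(sin δ₁₃ · sin(θ₁₃ − θ₁₂)) = 6378·arcsin(0.13285·sin(-79.498°)) = -835.520 km
|dₓₜ| = 835.520 km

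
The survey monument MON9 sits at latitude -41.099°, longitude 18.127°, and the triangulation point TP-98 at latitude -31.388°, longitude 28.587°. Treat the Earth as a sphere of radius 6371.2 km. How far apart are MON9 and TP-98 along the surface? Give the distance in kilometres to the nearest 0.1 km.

Δφ = 9.7110°,  Δλ = 10.4600°
a = sin²(Δφ/2) + cos φ₁ cos φ₂ sin²(Δλ/2) = 0.012510
c = 2·arcsin(√a) = 0.224162 rad = 12.8435°
d = R·c = 6371.2 × 0.224162 = 1428.2 km

1428.2 km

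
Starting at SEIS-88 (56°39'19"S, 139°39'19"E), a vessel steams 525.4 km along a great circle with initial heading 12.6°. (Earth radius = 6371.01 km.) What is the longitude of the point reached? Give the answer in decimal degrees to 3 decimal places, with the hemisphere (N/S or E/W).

141.329°E

SEIS-88: φ = -56.65528°, λ = +139.65528°
δ = d/R = 525.4/6371.01 = 0.082467 rad
φ₂ = arcsin(sin φ₁ cos δ + cos φ₁ sin δ cos θ)
   = arcsin(-0.83538·0.99660 + 0.54968·0.08237·0.97592) = -52.03169°
λ₂ = λ₁ + atan2(sin θ sin δ cos φ₁, cos δ − sin φ₁ sin φ₂) = 141.32899°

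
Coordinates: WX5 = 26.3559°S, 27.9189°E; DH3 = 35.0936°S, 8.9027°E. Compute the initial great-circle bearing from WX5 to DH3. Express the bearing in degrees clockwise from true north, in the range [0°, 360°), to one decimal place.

Δλ = -19.0162°
y = sin Δλ · cos φ₂ = -0.266603
x = cos φ₁ sin φ₂ − sin φ₁ cos φ₂ cos Δλ = -0.171735
θ = atan2(y, x) = -122.7879° → 237.2121° (mod 360°)

237.2°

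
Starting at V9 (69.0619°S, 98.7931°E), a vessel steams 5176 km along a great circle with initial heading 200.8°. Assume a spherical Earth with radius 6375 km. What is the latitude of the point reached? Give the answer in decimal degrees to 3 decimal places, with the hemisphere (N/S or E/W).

62.260°S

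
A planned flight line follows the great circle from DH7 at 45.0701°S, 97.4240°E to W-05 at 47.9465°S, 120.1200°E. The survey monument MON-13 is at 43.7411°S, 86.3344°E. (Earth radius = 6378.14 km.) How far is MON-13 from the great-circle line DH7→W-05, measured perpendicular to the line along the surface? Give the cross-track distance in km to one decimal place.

200.0 km

δ₁₃ = central angle DH7→MON-13 = 0.140089 rad  (haversine)
θ₁₃ = bearing DH7→MON-13 = 275.607°,  θ₁₂ = bearing DH7→W-05 = 108.585°
dₓₜ = R·arcsin(sin δ₁₃ · sin(θ₁₃ − θ₁₂)) = 6378.14·arcsin(0.13963·sin(167.022°)) = 200.041 km
|dₓₜ| = 200.041 km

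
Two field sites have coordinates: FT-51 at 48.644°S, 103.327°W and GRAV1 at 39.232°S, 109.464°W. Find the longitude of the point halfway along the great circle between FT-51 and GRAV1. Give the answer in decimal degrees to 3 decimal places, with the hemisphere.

106.639°W

Bx = cos φ₂ cos Δλ = 0.770152,  By = cos φ₂ sin Δλ = -0.082809
φₘ = atan2(sin φ₁ + sin φ₂, √((cos φ₁ + Bx)² + By²)) = -43.97882°
λₘ = λ₁ + atan2(By, cos φ₁ + Bx) = -106.63914°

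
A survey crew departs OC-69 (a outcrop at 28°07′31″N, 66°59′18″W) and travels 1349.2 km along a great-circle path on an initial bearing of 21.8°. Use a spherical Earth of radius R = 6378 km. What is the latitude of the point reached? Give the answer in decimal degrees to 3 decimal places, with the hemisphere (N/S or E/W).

OC-69: φ = +28.12528°, λ = -66.98833°
δ = d/R = 1349.2/6378 = 0.211540 rad
φ₂ = arcsin(sin φ₁ cos δ + cos φ₁ sin δ cos θ)
   = arcsin(0.47140·0.97771 + 0.88192·0.20997·0.92849) = 39.25871°
λ₂ = λ₁ + atan2(sin θ sin δ cos φ₁, cos δ − sin φ₁ sin φ₂) = -61.20865°

39.259°N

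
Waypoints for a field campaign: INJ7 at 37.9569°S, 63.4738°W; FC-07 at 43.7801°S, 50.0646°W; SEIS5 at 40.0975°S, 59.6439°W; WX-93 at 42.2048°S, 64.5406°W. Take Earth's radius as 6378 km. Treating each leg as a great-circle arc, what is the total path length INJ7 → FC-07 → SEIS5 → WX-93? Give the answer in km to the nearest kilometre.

2664 km

INJ7→FC-07: c = 0.203722 rad, d = 1299.34 km
FC-07→SEIS5: c = 0.139870 rad, d = 892.09 km
SEIS5→WX-93: c = 0.074103 rad, d = 472.63 km
Total = 1299.34 + 892.09 + 472.63 = 2664.06 km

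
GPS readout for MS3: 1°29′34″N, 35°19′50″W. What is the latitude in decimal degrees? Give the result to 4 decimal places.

1.4928°N

1° + 29′/60 + 34″/3600 = 1 + 0.48333 + 0.00944 = 1.4928°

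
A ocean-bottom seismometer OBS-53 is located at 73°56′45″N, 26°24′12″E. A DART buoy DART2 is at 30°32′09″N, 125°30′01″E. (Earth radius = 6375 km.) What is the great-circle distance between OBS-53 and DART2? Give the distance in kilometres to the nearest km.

7034 km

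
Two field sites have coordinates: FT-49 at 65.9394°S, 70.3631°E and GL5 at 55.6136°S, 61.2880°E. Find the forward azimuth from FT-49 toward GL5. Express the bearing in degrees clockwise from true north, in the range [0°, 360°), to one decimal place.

332.7°

Δλ = -9.0751°
y = sin Δλ · cos φ₂ = -0.089081
x = cos φ₁ sin φ₂ − sin φ₁ cos φ₂ cos Δλ = 0.172790
θ = atan2(y, x) = -27.2731° → 332.7269° (mod 360°)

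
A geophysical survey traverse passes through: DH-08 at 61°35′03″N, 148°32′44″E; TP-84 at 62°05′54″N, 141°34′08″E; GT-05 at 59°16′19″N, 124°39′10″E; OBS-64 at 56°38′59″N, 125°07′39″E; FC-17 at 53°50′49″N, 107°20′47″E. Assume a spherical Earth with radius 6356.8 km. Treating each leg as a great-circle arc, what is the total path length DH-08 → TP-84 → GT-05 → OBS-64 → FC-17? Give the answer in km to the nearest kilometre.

DH-08: φ = +61.58417°, λ = +148.54556°
TP-84: φ = +62.09833°, λ = +141.56889°
GT-05: φ = +59.27194°, λ = +124.65278°
OBS-64: φ = +56.64972°, λ = +125.12750°
FC-17: φ = +53.84694°, λ = +107.34639°
DH-08→TP-84: c = 0.058130 rad, d = 369.52 km
TP-84→GT-05: c = 0.152214 rad, d = 967.60 km
GT-05→OBS-64: c = 0.045977 rad, d = 292.26 km
OBS-64→FC-17: c = 0.182953 rad, d = 1162.99 km
Total = 369.52 + 967.60 + 292.26 + 1162.99 = 2792.38 km

2792 km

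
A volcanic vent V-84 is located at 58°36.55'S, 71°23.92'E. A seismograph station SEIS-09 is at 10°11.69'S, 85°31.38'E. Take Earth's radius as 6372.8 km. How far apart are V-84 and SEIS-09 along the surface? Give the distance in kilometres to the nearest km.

5516 km

V-84: φ = -58.60917°, λ = +71.39867°
SEIS-09: φ = -10.19483°, λ = +85.52300°
Δφ = 48.4143°,  Δλ = 14.1243°
a = sin²(Δφ/2) + cos φ₁ cos φ₂ sin²(Δλ/2) = 0.175880
c = 2·arcsin(√a) = 0.865524 rad = 49.5909°
d = R·c = 6372.8 × 0.865524 = 5515.8 km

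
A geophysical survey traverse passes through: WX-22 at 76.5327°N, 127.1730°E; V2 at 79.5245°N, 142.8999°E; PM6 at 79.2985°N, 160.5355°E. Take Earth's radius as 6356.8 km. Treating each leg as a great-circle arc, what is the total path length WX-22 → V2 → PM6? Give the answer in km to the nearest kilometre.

WX-22→V2: c = 0.076806 rad, d = 488.24 km
V2→PM6: c = 0.056479 rad, d = 359.02 km
Total = 488.24 + 359.02 = 847.26 km

847 km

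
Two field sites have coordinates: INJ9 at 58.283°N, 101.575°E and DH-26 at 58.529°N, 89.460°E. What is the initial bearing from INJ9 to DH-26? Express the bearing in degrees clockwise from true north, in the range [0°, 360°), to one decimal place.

277.4°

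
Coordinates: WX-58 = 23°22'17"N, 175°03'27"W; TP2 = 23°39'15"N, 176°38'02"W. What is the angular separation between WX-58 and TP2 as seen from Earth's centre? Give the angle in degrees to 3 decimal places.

1.473°

WX-58: φ = +23.37139°, λ = -175.05750°
TP2: φ = +23.65417°, λ = -176.63389°
Δφ = 0.2828°,  Δλ = -1.5764°
a = sin²(Δφ/2) + cos φ₁ cos φ₂ sin²(Δλ/2) = 0.000165
c = 2·arcsin(√a) = 0.025707 rad = 1.4729°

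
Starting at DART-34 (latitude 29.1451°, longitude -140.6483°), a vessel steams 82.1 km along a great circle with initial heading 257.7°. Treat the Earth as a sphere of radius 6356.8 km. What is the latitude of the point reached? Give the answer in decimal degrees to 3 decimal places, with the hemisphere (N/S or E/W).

28.985°N

δ = d/R = 82.1/6356.8 = 0.012915 rad
φ₂ = arcsin(sin φ₁ cos δ + cos φ₁ sin δ cos θ)
   = arcsin(0.48702·0.99992 + 0.87339·0.01291·-0.21303) = 28.98492°
λ₂ = λ₁ + atan2(sin θ sin δ cos φ₁, cos δ − sin φ₁ sin φ₂) = -141.47484°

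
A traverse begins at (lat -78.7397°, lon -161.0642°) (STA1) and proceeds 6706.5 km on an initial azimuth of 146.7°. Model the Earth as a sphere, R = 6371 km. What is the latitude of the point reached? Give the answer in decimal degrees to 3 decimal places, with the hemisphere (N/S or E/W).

38.867°S

δ = d/R = 6706.5/6371 = 1.052660 rad
φ₂ = arcsin(sin φ₁ cos δ + cos φ₁ sin δ cos θ)
   = arcsin(-0.98075·0.49526 + 0.19527·0.86874·-0.83581) = -38.86676°
λ₂ = λ₁ + atan2(sin θ sin δ cos φ₁, cos δ − sin φ₁ sin φ₂) = -18.84058°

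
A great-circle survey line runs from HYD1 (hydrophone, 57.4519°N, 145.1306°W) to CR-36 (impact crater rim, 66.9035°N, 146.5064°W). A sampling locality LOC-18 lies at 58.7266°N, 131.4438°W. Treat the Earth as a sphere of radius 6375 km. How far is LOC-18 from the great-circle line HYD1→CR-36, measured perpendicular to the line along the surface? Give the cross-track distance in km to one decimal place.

796.5 km

δ₁₃ = central angle HYD1→LOC-18 = 0.127981 rad  (haversine)
θ₁₃ = bearing HYD1→LOC-18 = 74.237°,  θ₁₂ = bearing HYD1→CR-36 = 356.719°
dₓₜ = R·arcsin(sin δ₁₃ · sin(θ₁₃ − θ₁₂)) = 6375·arcsin(0.12763·sin(-282.482°)) = 796.489 km
|dₓₜ| = 796.489 km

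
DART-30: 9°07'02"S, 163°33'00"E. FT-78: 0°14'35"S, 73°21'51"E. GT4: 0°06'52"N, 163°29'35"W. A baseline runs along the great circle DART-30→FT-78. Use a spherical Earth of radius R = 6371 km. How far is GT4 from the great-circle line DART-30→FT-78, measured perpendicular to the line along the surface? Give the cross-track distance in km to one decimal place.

DART-30: φ = -9.11722°, λ = +163.55000°
FT-78: φ = -0.24306°, λ = +73.36417°
GT4: φ = +0.11444°, λ = -163.49306°
δ₁₃ = central angle DART-30→GT4 = 0.594978 rad  (haversine)
θ₁₃ = bearing DART-30→GT4 = 76.070°,  θ₁₂ = bearing DART-30→FT-78 = 269.731°
dₓₜ = R·arcsin(sin δ₁₃ · sin(θ₁₃ − θ₁₂)) = 6371·arcsin(0.56049·sin(-193.660°)) = 845.802 km
|dₓₜ| = 845.802 km

845.8 km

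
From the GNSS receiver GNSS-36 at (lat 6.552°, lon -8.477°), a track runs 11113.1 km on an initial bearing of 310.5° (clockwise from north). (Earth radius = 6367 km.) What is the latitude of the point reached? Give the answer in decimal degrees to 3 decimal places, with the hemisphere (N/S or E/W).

37.993°N

δ = d/R = 11113.1/6367 = 1.745422 rad
φ₂ = arcsin(sin φ₁ cos δ + cos φ₁ sin δ cos θ)
   = arcsin(0.11410·-0.17374 + 0.99347·0.98479·0.64945) = 37.99330°
λ₂ = λ₁ + atan2(sin θ sin δ cos φ₁, cos δ − sin φ₁ sin φ₂) = -116.63391°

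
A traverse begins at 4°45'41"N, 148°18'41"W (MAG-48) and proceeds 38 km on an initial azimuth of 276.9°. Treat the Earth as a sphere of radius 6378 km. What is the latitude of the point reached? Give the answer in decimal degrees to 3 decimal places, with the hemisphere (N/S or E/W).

MAG-48: φ = +4.76139°, λ = -148.31139°
δ = d/R = 38/6378 = 0.005958 rad
φ₂ = arcsin(sin φ₁ cos δ + cos φ₁ sin δ cos θ)
   = arcsin(0.08301·0.99998 + 0.99655·0.00596·0.12014) = 4.80232°
λ₂ = λ₁ + atan2(sin θ sin δ cos φ₁, cos δ − sin φ₁ sin φ₂) = -148.65148°

4.802°N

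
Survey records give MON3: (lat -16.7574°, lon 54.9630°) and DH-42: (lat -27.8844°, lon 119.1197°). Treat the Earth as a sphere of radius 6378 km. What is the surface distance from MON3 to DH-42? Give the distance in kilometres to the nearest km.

Δφ = -11.1270°,  Δλ = 64.1567°
a = sin²(Δφ/2) + cos φ₁ cos φ₂ sin²(Δλ/2) = 0.248109
c = 2·arcsin(√a) = 1.042826 rad = 59.7495°
d = R·c = 6378 × 1.042826 = 6651.1 km

6651 km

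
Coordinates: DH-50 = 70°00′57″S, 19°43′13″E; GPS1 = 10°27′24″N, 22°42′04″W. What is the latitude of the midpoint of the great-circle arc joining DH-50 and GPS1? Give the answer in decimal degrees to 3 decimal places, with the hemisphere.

31.101°S

DH-50: φ = -70.01583°, λ = +19.72028°
GPS1: φ = +10.45667°, λ = -22.70111°
Bx = cos φ₂ cos Δλ = 0.725944,  By = cos φ₂ sin Δλ = -0.663375
φₘ = atan2(sin φ₁ + sin φ₂, √((cos φ₁ + Bx)² + By²)) = -31.10074°
λₘ = λ₁ + atan2(By, cos φ₁ + Bx) = -12.13280°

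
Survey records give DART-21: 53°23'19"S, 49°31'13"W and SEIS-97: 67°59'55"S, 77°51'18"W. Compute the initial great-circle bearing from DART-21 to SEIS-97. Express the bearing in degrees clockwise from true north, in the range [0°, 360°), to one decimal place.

211.7°

DART-21: φ = -53.38861°, λ = -49.52028°
SEIS-97: φ = -67.99861°, λ = -77.85500°
Δλ = -28.3347°
y = sin Δλ · cos φ₂ = -0.177807
x = cos φ₁ sin φ₂ − sin φ₁ cos φ₂ cos Δλ = -0.288267
θ = atan2(y, x) = -148.3331° → 211.6669° (mod 360°)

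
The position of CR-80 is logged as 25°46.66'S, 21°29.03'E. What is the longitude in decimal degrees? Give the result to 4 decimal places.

21.4838°E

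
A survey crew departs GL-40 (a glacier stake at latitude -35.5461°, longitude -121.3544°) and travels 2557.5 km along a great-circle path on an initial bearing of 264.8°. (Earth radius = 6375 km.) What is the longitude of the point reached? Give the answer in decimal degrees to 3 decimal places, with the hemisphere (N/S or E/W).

δ = d/R = 2557.5/6375 = 0.401176 rad
φ₂ = arcsin(sin φ₁ cos δ + cos φ₁ sin δ cos θ)
   = arcsin(-0.58136·0.92060 + 0.81365·0.39050·-0.09063) = -34.33260°
λ₂ = λ₁ + atan2(sin θ sin δ cos φ₁, cos δ − sin φ₁ sin φ₂) = -149.44996°

149.450°W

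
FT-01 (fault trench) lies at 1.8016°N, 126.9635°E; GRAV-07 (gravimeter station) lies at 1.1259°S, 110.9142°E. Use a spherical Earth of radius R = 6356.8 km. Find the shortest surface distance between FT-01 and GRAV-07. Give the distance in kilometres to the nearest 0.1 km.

Δφ = -2.9275°,  Δλ = -16.0493°
a = sin²(Δφ/2) + cos φ₁ cos φ₂ sin²(Δλ/2) = 0.020127
c = 2·arcsin(√a) = 0.284700 rad = 16.3121°
d = R·c = 6356.8 × 0.284700 = 1809.8 km

1809.8 km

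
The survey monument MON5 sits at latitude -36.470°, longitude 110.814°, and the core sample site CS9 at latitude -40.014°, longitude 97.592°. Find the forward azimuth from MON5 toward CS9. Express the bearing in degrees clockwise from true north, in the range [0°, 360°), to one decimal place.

Δλ = -13.2220°
y = sin Δλ · cos φ₂ = -0.175177
x = cos φ₁ sin φ₂ − sin φ₁ cos φ₂ cos Δλ = -0.073883
θ = atan2(y, x) = -112.8681° → 247.1319° (mod 360°)

247.1°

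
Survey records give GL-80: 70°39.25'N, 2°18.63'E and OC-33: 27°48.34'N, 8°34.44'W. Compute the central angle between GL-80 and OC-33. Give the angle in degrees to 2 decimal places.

43.29°

GL-80: φ = +70.65417°, λ = +2.31050°
OC-33: φ = +27.80567°, λ = -8.57400°
Δφ = -42.8485°,  Δλ = -10.8845°
a = sin²(Δφ/2) + cos φ₁ cos φ₂ sin²(Δλ/2) = 0.136058
c = 2·arcsin(√a) = 0.755567 rad = 43.2908°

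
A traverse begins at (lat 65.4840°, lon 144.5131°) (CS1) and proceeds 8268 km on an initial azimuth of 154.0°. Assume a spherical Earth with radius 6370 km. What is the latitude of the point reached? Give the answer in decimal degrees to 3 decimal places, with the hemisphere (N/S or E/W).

6.545°S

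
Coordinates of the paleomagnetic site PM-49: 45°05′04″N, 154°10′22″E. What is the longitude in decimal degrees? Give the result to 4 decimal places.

154° + 10′/60 + 22″/3600 = 154 + 0.16667 + 0.00611 = 154.1728°

154.1728°E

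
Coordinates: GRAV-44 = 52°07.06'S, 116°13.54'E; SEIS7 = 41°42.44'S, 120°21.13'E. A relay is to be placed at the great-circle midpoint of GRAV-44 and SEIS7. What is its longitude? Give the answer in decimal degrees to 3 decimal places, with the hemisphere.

GRAV-44: φ = -52.11767°, λ = +116.22567°
SEIS7: φ = -41.70733°, λ = +120.35217°
Bx = cos φ₂ cos Δλ = 0.744618,  By = cos φ₂ sin Δλ = 0.053721
φₘ = atan2(sin φ₁ + sin φ₂, √((cos φ₁ + Bx)² + By²)) = -46.93086°
λₘ = λ₁ + atan2(By, cos φ₁ + Bx) = 118.48995°

118.490°E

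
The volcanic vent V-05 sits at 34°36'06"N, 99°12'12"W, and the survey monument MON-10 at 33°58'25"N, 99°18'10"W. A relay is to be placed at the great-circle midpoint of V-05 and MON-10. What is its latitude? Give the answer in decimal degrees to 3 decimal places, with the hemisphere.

34.288°N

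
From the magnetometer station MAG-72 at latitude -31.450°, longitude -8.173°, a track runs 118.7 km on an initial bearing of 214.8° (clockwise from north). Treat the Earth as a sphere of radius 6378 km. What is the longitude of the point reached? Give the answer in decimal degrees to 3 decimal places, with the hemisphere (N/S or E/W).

δ = d/R = 118.7/6378 = 0.018611 rad
φ₂ = arcsin(sin φ₁ cos δ + cos φ₁ sin δ cos θ)
   = arcsin(-0.52175·0.99983 + 0.85310·0.01861·-0.82115) = -32.32360°
λ₂ = λ₁ + atan2(sin θ sin δ cos φ₁, cos δ − sin φ₁ sin φ₂) = -8.89314°

8.893°W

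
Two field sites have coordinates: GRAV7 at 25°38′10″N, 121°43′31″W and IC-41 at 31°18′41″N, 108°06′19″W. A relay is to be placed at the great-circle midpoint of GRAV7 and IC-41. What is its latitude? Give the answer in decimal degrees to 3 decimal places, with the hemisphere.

GRAV7: φ = +25.63611°, λ = -121.72528°
IC-41: φ = +31.31139°, λ = -108.10528°
Bx = cos φ₂ cos Δλ = 0.830330,  By = cos φ₂ sin Δλ = 0.201185
φₘ = atan2(sin φ₁ + sin φ₂, √((cos φ₁ + Bx)² + By²)) = 28.64396°
λₘ = λ₁ + atan2(By, cos φ₁ + Bx) = -115.09922°

28.644°N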